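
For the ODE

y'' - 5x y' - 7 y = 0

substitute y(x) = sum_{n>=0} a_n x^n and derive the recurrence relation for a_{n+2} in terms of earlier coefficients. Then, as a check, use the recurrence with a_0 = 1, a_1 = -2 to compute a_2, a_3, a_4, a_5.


Substitute y = sum_n a_n x^n.
y''(x) has coefficient (n+2)(n+1) a_{n+2} at x^n;
-5 x y'(x) has coefficient -5 n a_n at x^n (shift);
-7 y(x) has coefficient -7 a_n at x^n.
Matching x^n: (n+2)(n+1) a_{n+2} + (-5n - 7) a_n = 0.
Thus a_{n+2} = (5n + 7) / ((n+1)(n+2)) * a_n.

Check with a_0 = 1, a_1 = -2 (apply the recurrence for n = 0, 1, 2, 3): a_0 = 1, a_1 = -2, a_2 = 7/2, a_3 = -4, a_4 = 119/24, a_5 = -22/5.

a_(n+2) = (5n + 7) / ((n+1)(n+2)) * a_n; check: a_0 = 1, a_1 = -2, a_2 = 7/2, a_3 = -4, a_4 = 119/24, a_5 = -22/5


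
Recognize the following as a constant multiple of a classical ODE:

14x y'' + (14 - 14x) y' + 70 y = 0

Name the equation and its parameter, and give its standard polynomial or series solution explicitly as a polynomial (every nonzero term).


All three coefficients share the factor 14; dividing through by 14 gives  x y'' + (1 - x) y' + 5 y = 0.
This matches the Laguerre equation x y'' + (1 - x) y' + n y = 0 with n = 5; the polynomial solution is L_5(x).
With y = sum_k a_k x^k, matching x^k gives (k+1)k a_{k+1} + (k+1) a_{k+1} - k a_k + n a_k = 0, i.e. (k+1)^2 a_{k+1} = (k - n) a_k = (k - 5) a_k. The right side vanishes at k = 5, so the series terminates at degree 5.
Standard normalization L_n(0) = 1 gives a_0 = 1. Work upward with a_{k+1} = (k - 5) a_k / (k+1)^2:
  a_1 = (0 - 5)(1) / 1^2 = -5/1 = -5
  a_2 = (1 - 5)(-5) / 2^2 = 20/4 = 5
  a_3 = (2 - 5)(5) / 3^2 = -15/9 = -5/3
  a_4 = (3 - 5)(-5/3) / 4^2 = (10/3)/16 = 5/24
  a_5 = (4 - 5)(5/24) / 5^2 = (-5/24)/25 = -1/120
Hence L_5(x) = -x^5/120 + 5 x^4/24 - 5 x^3/3 + 5 x^2 - 5 x + 1.

L_5(x); series = -x^5/120 + 5 x^4/24 - 5 x^3/3 + 5 x^2 - 5 x + 1


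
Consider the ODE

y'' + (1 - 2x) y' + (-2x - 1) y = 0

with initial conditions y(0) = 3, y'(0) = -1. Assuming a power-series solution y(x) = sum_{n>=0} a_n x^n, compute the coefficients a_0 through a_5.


Ansatz: y(x) = sum_{n>=0} a_n x^n, so y'(x) = sum_{n>=1} n a_n x^(n-1) and y''(x) = sum_{n>=2} n(n-1) a_n x^(n-2).
Substitute into P(x) y'' + Q(x) y' + R(x) y = 0 with P(x) = 1, Q(x) = 1 - 2x, R(x) = -2x - 1, and match powers of x.
Initial conditions: a_0 = 3, a_1 = -1.
Setting the coefficient of each power of x to zero and solving order by order (substituting the coefficients already found):
  x^0: 2 a_2 + a_1 - a_0 = 0  ->  2 a_2 = -a_1 + a_0 = 4  ->  a_2 = 2
  x^1: 6 a_3 + 2 a_2 - 3 a_1 - 2 a_0 = 0  ->  6 a_3 = -2 a_2 + 3 a_1 + 2 a_0 = -1  ->  a_3 = -1/6
  x^2: 12 a_4 + 3 a_3 - 5 a_2 - 2 a_1 = 0  ->  12 a_4 = -3 a_3 + 5 a_2 + 2 a_1 = 17/2  ->  a_4 = 17/24
  x^3: 20 a_5 + 4 a_4 - 7 a_3 - 2 a_2 = 0  ->  20 a_5 = -4 a_4 + 7 a_3 + 2 a_2 = 0  ->  a_5 = 0
Truncated series: y(x) = 3 - x + 2 x^2 - (1/6) x^3 + (17/24) x^4 + O(x^6).

a_0 = 3; a_1 = -1; a_2 = 2; a_3 = -1/6; a_4 = 17/24; a_5 = 0


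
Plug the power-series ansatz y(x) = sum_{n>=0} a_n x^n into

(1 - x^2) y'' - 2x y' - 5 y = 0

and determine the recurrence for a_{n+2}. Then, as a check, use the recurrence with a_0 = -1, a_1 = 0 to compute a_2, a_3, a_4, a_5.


Substitute y = sum_n a_n x^n.
(1 - 1 x^2) y'' contributes (n+2)(n+1) a_{n+2} - n(n-1) a_n at x^n.
-2 x y'(x) contributes -2 n a_n at x^n.
-5 y(x) contributes -5 a_n at x^n.
Matching x^n: (n+2)(n+1) a_{n+2} + (-n(n-1) - 2 n - 5) a_n = 0.
Thus a_{n+2} = (n(n-1) + 2 n + 5) / ((n+1)(n+2)) * a_n.

Check with a_0 = -1, a_1 = 0 (apply the recurrence for n = 0, 1, 2, 3): a_0 = -1, a_1 = 0, a_2 = -5/2, a_3 = 0, a_4 = -55/24, a_5 = 0.

a_(n+2) = (n(n-1) + 2 n + 5) / ((n+1)(n+2)) * a_n; check: a_0 = -1, a_1 = 0, a_2 = -5/2, a_3 = 0, a_4 = -55/24, a_5 = 0


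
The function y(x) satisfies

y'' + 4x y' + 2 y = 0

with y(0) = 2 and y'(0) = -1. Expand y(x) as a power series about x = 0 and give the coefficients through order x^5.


Ansatz: y(x) = sum_{n>=0} a_n x^n, so y'(x) = sum_{n>=1} n a_n x^(n-1) and y''(x) = sum_{n>=2} n(n-1) a_n x^(n-2).
Substitute into P(x) y'' + Q(x) y' + R(x) y = 0 with P(x) = 1, Q(x) = 4x, R(x) = 2, and match powers of x.
Initial conditions: a_0 = 2, a_1 = -1.
Setting the coefficient of each power of x to zero and solving order by order (substituting the coefficients already found):
  x^0: 2 a_2 + 2 a_0 = 0  ->  2 a_2 = -2 a_0 = -4  ->  a_2 = -2
  x^1: 6 a_3 + 6 a_1 = 0  ->  6 a_3 = -6 a_1 = 6  ->  a_3 = 1
  x^2: 12 a_4 + 10 a_2 = 0  ->  12 a_4 = -10 a_2 = 20  ->  a_4 = 5/3
  x^3: 20 a_5 + 14 a_3 = 0  ->  20 a_5 = -14 a_3 = -14  ->  a_5 = -7/10
Truncated series: y(x) = 2 - x - 2 x^2 + x^3 + (5/3) x^4 - (7/10) x^5 + O(x^6).

a_0 = 2; a_1 = -1; a_2 = -2; a_3 = 1; a_4 = 5/3; a_5 = -7/10


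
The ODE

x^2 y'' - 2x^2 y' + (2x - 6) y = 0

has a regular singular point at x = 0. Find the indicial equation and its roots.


Divide by x^2 to reach normal form y'' + P_1(x) y' + P_2(x) y = 0 with P_1(x) = -2 and P_2(x) = 2/x - 6/x^2.
x = 0 is a singular point because the y-coefficient 2/x - 6/x^2 has a pole at x = 0.
It is a regular singular point because x P_1(x) = p(x) = -2x and x^2 P_2(x) = q(x) = 2x - 6 are polynomials, hence analytic at x = 0.
p(0) = 0,  q(0) = -6.
Indicial equation: r(r-1) + p(0) r + q(0) = 0, i.e. r^2 + (p(0) - 1) r + q(0) = 0, i.e. r^2 - 1 r - 6 = 0.
Discriminant: (-1)^2 - 4(-6) = 25, so r = (1 ± 5)/2.
Solving: r_1 = 3, r_2 = -2.

indicial: r^2 - 1 r - 6 = 0; roots r_1 = 3, r_2 = -2


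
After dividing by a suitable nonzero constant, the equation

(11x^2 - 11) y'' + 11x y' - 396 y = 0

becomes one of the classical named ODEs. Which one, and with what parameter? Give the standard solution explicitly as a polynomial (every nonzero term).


All three coefficients share the factor -11; dividing through by -11 gives  (1 - x^2) y'' - x y' + 36 y = 0.
This matches the Chebyshev equation (1 - x^2) y'' - x y' + n^2 y = 0 (note the -x y' term, not -2x y') with n^2 = 36, so n = 6; the polynomial solution is T_6(x).
With y = sum_k a_k x^k, matching x^k gives (k+2)(k+1) a_{k+2} = (k^2 - n^2) a_k = (k - 6)(k + 6) a_k. The right side vanishes at k = 6, so the series with the parity of 6 terminates at degree 6.
Standard normalization: leading coefficient of T_n is 2^(n-1), so a_6 = 2^5 = 32. Work downward with a_k = (k+1)(k+2) a_{k+2} / ((k - 6)(k + 6)):
  a_4 = (5)(6)(32) / ((4 - 6)(4 + 6)) = 960/(-20) = -48
  a_2 = (3)(4)(-48) / ((2 - 6)(2 + 6)) = -576/(-32) = 18
  a_0 = (1)(2)(18) / ((0 - 6)(0 + 6)) = 36/(-36) = -1
Hence T_6(x) = 32 x^6 - 48 x^4 + 18 x^2 - 1.

T_6(x); series = 32 x^6 - 48 x^4 + 18 x^2 - 1


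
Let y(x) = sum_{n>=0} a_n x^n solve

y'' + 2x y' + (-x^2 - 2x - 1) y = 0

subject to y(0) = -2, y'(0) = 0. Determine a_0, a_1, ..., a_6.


Ansatz: y(x) = sum_{n>=0} a_n x^n, so y'(x) = sum_{n>=1} n a_n x^(n-1) and y''(x) = sum_{n>=2} n(n-1) a_n x^(n-2).
Substitute into P(x) y'' + Q(x) y' + R(x) y = 0 with P(x) = 1, Q(x) = 2x, R(x) = -x^2 - 2x - 1, and match powers of x.
Initial conditions: a_0 = -2, a_1 = 0.
Setting the coefficient of each power of x to zero and solving order by order (substituting the coefficients already found):
  x^0: 2 a_2 - a_0 = 0  ->  2 a_2 = a_0 = -2  ->  a_2 = -1
  x^1: 6 a_3 + a_1 - 2 a_0 = 0  ->  6 a_3 = -a_1 + 2 a_0 = -4  ->  a_3 = -2/3
  x^2: 12 a_4 + 3 a_2 - 2 a_1 - a_0 = 0  ->  12 a_4 = -3 a_2 + 2 a_1 + a_0 = 1  ->  a_4 = 1/12
  x^3: 20 a_5 + 5 a_3 - 2 a_2 - a_1 = 0  ->  20 a_5 = -5 a_3 + 2 a_2 + a_1 = 4/3  ->  a_5 = 1/15
  x^4: 30 a_6 + 7 a_4 - 2 a_3 - a_2 = 0  ->  30 a_6 = -7 a_4 + 2 a_3 + a_2 = -35/12  ->  a_6 = -7/72
Truncated series: y(x) = -2 - x^2 - (2/3) x^3 + (1/12) x^4 + (1/15) x^5 - (7/72) x^6 + O(x^7).

a_0 = -2; a_1 = 0; a_2 = -1; a_3 = -2/3; a_4 = 1/12; a_5 = 1/15; a_6 = -7/72


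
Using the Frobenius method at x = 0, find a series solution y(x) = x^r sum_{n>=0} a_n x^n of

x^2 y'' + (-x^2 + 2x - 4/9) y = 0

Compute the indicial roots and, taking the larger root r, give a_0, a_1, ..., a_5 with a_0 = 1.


Write in Frobenius form y'' + (p(x)/x) y' + (q(x)/x^2) y = 0:
  p(x) = 0,  q(x) = -x^2 + 2x - 4/9.
Indicial equation: r(r-1) + (0) r + (-4/9) = 0 -> roots r_1 = 4/3, r_2 = -1/3.
Take r = r_1 = 4/3. Let y(x) = x^r sum_{n>=0} a_n x^n with a_0 = 1.
Substitute y = x^r sum a_n x^n and match x^{r+n}. The recurrence is
  D(n) a_n + 2 a_{n-1} - 1 a_{n-2} = 0,  where D(n) = (r+n)(r+n-1) + (0)(r+n) + (-4/9).
  a_n = [-2 a_{n-1} + 1 a_{n-2}] / D(n).
Since the indicial polynomial factors as (r - r_1)(r - r_2), D(n) = (r_1 + n - r_1)(r_1 + n - r_2) = n(n + 5/3).
Evaluating step by step (a_0 = 1):
  n = 1: D(1) = 1(1 + 5/3) = 8/3; numerator = -2(1) = -2; a_1 = (-2)/(8/3) = -3/4
  n = 2: D(2) = 2(2 + 5/3) = 22/3; numerator = -2(-3/4) + 1(1) = 5/2; a_2 = (5/2)/(22/3) = 15/44
  n = 3: D(3) = 3(3 + 5/3) = 14; numerator = -2(15/44) + 1(-3/4) = -63/44; a_3 = (-63/44)/(14) = -9/88
  n = 4: D(4) = 4(4 + 5/3) = 68/3; numerator = -2(-9/88) + 1(15/44) = 6/11; a_4 = (6/11)/(68/3) = 9/374
  n = 5: D(5) = 5(5 + 5/3) = 100/3; numerator = -2(9/374) + 1(-9/88) = -225/1496; a_5 = (-225/1496)/(100/3) = -27/5984

r = 4/3; a_0 = 1; a_1 = -3/4; a_2 = 15/44; a_3 = -9/88; a_4 = 9/374; a_5 = -27/5984


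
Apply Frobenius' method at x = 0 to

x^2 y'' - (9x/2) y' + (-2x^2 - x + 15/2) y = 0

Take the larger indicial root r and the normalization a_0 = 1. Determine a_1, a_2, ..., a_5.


Write in Frobenius form y'' + (p(x)/x) y' + (q(x)/x^2) y = 0:
  p(x) = -9/2,  q(x) = -2x^2 - x + 15/2.
Indicial equation: r(r-1) + (-9/2) r + (15/2) = 0 -> roots r_1 = 3, r_2 = 5/2.
Take r = r_1 = 3. Let y(x) = x^r sum_{n>=0} a_n x^n with a_0 = 1.
Substitute y = x^r sum a_n x^n and match x^{r+n}. The recurrence is
  D(n) a_n - 1 a_{n-1} - 2 a_{n-2} = 0,  where D(n) = (r+n)(r+n-1) + (-9/2)(r+n) + (15/2).
  a_n = [1 a_{n-1} + 2 a_{n-2}] / D(n).
Since the indicial polynomial factors as (r - r_1)(r - r_2), D(n) = (r_1 + n - r_1)(r_1 + n - r_2) = n(n + 1/2).
Evaluating step by step (a_0 = 1):
  n = 1: D(1) = 1(1 + 1/2) = 3/2; numerator = 1(1) = 1; a_1 = (1)/(3/2) = 2/3
  n = 2: D(2) = 2(2 + 1/2) = 5; numerator = 1(2/3) + 2(1) = 8/3; a_2 = (8/3)/(5) = 8/15
  n = 3: D(3) = 3(3 + 1/2) = 21/2; numerator = 1(8/15) + 2(2/3) = 28/15; a_3 = (28/15)/(21/2) = 8/45
  n = 4: D(4) = 4(4 + 1/2) = 18; numerator = 1(8/45) + 2(8/15) = 56/45; a_4 = (56/45)/(18) = 28/405
  n = 5: D(5) = 5(5 + 1/2) = 55/2; numerator = 1(28/405) + 2(8/45) = 172/405; a_5 = (172/405)/(55/2) = 344/22275

r = 3; a_0 = 1; a_1 = 2/3; a_2 = 8/15; a_3 = 8/45; a_4 = 28/405; a_5 = 344/22275


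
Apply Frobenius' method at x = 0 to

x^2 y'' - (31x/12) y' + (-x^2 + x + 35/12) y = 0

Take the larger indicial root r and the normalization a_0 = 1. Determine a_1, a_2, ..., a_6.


Write in Frobenius form y'' + (p(x)/x) y' + (q(x)/x^2) y = 0:
  p(x) = -31/12,  q(x) = -x^2 + x + 35/12.
Indicial equation: r(r-1) + (-31/12) r + (35/12) = 0 -> roots r_1 = 7/3, r_2 = 5/4.
Take r = r_1 = 7/3. Let y(x) = x^r sum_{n>=0} a_n x^n with a_0 = 1.
Substitute y = x^r sum a_n x^n and match x^{r+n}. The recurrence is
  D(n) a_n + 1 a_{n-1} - 1 a_{n-2} = 0,  where D(n) = (r+n)(r+n-1) + (-31/12)(r+n) + (35/12).
  a_n = [-1 a_{n-1} + 1 a_{n-2}] / D(n).
Since the indicial polynomial factors as (r - r_1)(r - r_2), D(n) = (r_1 + n - r_1)(r_1 + n - r_2) = n(n + 13/12).
Evaluating step by step (a_0 = 1):
  n = 1: D(1) = 1(1 + 13/12) = 25/12; numerator = -1(1) = -1; a_1 = (-1)/(25/12) = -12/25
  n = 2: D(2) = 2(2 + 13/12) = 37/6; numerator = -1(-12/25) + 1(1) = 37/25; a_2 = (37/25)/(37/6) = 6/25
  n = 3: D(3) = 3(3 + 13/12) = 49/4; numerator = -1(6/25) + 1(-12/25) = -18/25; a_3 = (-18/25)/(49/4) = -72/1225
  n = 4: D(4) = 4(4 + 13/12) = 61/3; numerator = -1(-72/1225) + 1(6/25) = 366/1225; a_4 = (366/1225)/(61/3) = 18/1225
  n = 5: D(5) = 5(5 + 13/12) = 365/12; numerator = -1(18/1225) + 1(-72/1225) = -18/245; a_5 = (-18/245)/(365/12) = -216/89425
  n = 6: D(6) = 6(6 + 13/12) = 85/2; numerator = -1(-216/89425) + 1(18/1225) = 306/17885; a_6 = (306/17885)/(85/2) = 36/89425

r = 7/3; a_0 = 1; a_1 = -12/25; a_2 = 6/25; a_3 = -72/1225; a_4 = 18/1225; a_5 = -216/89425; a_6 = 36/89425


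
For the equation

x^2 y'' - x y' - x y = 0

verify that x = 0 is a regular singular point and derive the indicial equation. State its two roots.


Divide by x^2 to reach normal form y'' + P_1(x) y' + P_2(x) y = 0 with P_1(x) = -1/x and P_2(x) = -1/x.
x = 0 is a singular point because the y'-coefficient -1/x has a pole at x = 0 and the y-coefficient -1/x has a pole at x = 0.
It is a regular singular point because x P_1(x) = p(x) = -1 and x^2 P_2(x) = q(x) = -x are polynomials, hence analytic at x = 0.
p(0) = -1,  q(0) = 0.
Indicial equation: r(r-1) + p(0) r + q(0) = 0, i.e. r^2 + (p(0) - 1) r + q(0) = 0, i.e. r^2 - 2 r = 0.
Discriminant: (-2)^2 - 4(0) = 4, so r = (2 ± 2)/2.
Solving: r_1 = 2, r_2 = 0.

indicial: r^2 - 2 r = 0; roots r_1 = 2, r_2 = 0


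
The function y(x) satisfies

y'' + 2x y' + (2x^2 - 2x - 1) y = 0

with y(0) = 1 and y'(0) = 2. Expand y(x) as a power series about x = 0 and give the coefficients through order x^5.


Ansatz: y(x) = sum_{n>=0} a_n x^n, so y'(x) = sum_{n>=1} n a_n x^(n-1) and y''(x) = sum_{n>=2} n(n-1) a_n x^(n-2).
Substitute into P(x) y'' + Q(x) y' + R(x) y = 0 with P(x) = 1, Q(x) = 2x, R(x) = 2x^2 - 2x - 1, and match powers of x.
Initial conditions: a_0 = 1, a_1 = 2.
Setting the coefficient of each power of x to zero and solving order by order (substituting the coefficients already found):
  x^0: 2 a_2 - a_0 = 0  ->  2 a_2 = a_0 = 1  ->  a_2 = 1/2
  x^1: 6 a_3 + a_1 - 2 a_0 = 0  ->  6 a_3 = -a_1 + 2 a_0 = 0  ->  a_3 = 0
  x^2: 12 a_4 + 3 a_2 - 2 a_1 + 2 a_0 = 0  ->  12 a_4 = -3 a_2 + 2 a_1 - 2 a_0 = 1/2  ->  a_4 = 1/24
  x^3: 20 a_5 + 5 a_3 - 2 a_2 + 2 a_1 = 0  ->  20 a_5 = -5 a_3 + 2 a_2 - 2 a_1 = -3  ->  a_5 = -3/20
Truncated series: y(x) = 1 + 2 x + (1/2) x^2 + (1/24) x^4 - (3/20) x^5 + O(x^6).

a_0 = 1; a_1 = 2; a_2 = 1/2; a_3 = 0; a_4 = 1/24; a_5 = -3/20


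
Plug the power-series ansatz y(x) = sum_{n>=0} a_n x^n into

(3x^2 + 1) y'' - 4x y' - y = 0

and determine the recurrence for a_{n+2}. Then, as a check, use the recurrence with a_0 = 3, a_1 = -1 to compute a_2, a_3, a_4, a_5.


Substitute y = sum_n a_n x^n.
(1 + 3 x^2) y'' contributes (n+2)(n+1) a_{n+2} + 3 n(n-1) a_n at x^n.
-4 x y'(x) contributes -4 n a_n at x^n.
-y(x) contributes -1 a_n at x^n.
Matching x^n: (n+2)(n+1) a_{n+2} + (3 n(n-1) - 4 n - 1) a_n = 0.
Thus a_{n+2} = (-3 n(n-1) + 4 n + 1) / ((n+1)(n+2)) * a_n.

Check with a_0 = 3, a_1 = -1 (apply the recurrence for n = 0, 1, 2, 3): a_0 = 3, a_1 = -1, a_2 = 3/2, a_3 = -5/6, a_4 = 3/8, a_5 = 5/24.

a_(n+2) = (-3 n(n-1) + 4 n + 1) / ((n+1)(n+2)) * a_n; check: a_0 = 3, a_1 = -1, a_2 = 3/2, a_3 = -5/6, a_4 = 3/8, a_5 = 5/24


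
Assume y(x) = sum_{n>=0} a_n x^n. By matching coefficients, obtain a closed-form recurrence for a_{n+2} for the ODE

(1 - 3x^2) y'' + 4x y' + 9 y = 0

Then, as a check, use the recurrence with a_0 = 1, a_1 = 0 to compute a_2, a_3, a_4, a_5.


Substitute y = sum_n a_n x^n.
(1 - 3 x^2) y'' contributes (n+2)(n+1) a_{n+2} - 3 n(n-1) a_n at x^n.
4 x y'(x) contributes 4 n a_n at x^n.
9 y(x) contributes 9 a_n at x^n.
Matching x^n: (n+2)(n+1) a_{n+2} + (-3 n(n-1) + 4 n + 9) a_n = 0.
Thus a_{n+2} = (3 n(n-1) - 4 n - 9) / ((n+1)(n+2)) * a_n.

Check with a_0 = 1, a_1 = 0 (apply the recurrence for n = 0, 1, 2, 3): a_0 = 1, a_1 = 0, a_2 = -9/2, a_3 = 0, a_4 = 33/8, a_5 = 0.

a_(n+2) = (3 n(n-1) - 4 n - 9) / ((n+1)(n+2)) * a_n; check: a_0 = 1, a_1 = 0, a_2 = -9/2, a_3 = 0, a_4 = 33/8, a_5 = 0


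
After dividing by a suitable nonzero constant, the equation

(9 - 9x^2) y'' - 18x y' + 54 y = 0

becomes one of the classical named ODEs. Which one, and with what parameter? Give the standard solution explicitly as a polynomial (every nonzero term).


All three coefficients share the factor 9; dividing through by 9 gives  (1 - x^2) y'' - 2x y' + 6 y = 0.
This matches the Legendre equation (1 - x^2) y'' - 2x y' + n(n+1) y = 0 (note the -2x y' term) with n(n+1) = 6, so n = 2; the polynomial solution is P_2(x).
With y = sum_k a_k x^k, matching x^k gives (k+2)(k+1) a_{k+2} = [k(k+1) - n(n+1)] a_k = (k - 2)(k + 3) a_k. The right side vanishes at k = 2, so the series with the parity of 2 terminates at degree 2.
Standard normalization (P_n(1) = 1): leading coefficient (2n)!/(2^n (n!)^2) = 24/(4*4) = 3/2, so a_2 = 3/2. Work downward with a_k = (k+1)(k+2) a_{k+2} / ((k - 2)(k + 3)):
  a_0 = (1)(2)(3/2) / ((0 - 2)(0 + 3)) = 3/(-6) = -1/2
Hence P_2(x) = 3 x^2/2 - 1/2.

P_2(x); series = 3 x^2/2 - 1/2


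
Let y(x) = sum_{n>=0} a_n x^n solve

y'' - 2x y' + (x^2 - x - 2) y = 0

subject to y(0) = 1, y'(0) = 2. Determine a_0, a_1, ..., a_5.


Ansatz: y(x) = sum_{n>=0} a_n x^n, so y'(x) = sum_{n>=1} n a_n x^(n-1) and y''(x) = sum_{n>=2} n(n-1) a_n x^(n-2).
Substitute into P(x) y'' + Q(x) y' + R(x) y = 0 with P(x) = 1, Q(x) = -2x, R(x) = x^2 - x - 2, and match powers of x.
Initial conditions: a_0 = 1, a_1 = 2.
Setting the coefficient of each power of x to zero and solving order by order (substituting the coefficients already found):
  x^0: 2 a_2 - 2 a_0 = 0  ->  2 a_2 = 2 a_0 = 2  ->  a_2 = 1
  x^1: 6 a_3 - 4 a_1 - a_0 = 0  ->  6 a_3 = 4 a_1 + a_0 = 9  ->  a_3 = 3/2
  x^2: 12 a_4 - 6 a_2 - a_1 + a_0 = 0  ->  12 a_4 = 6 a_2 + a_1 - a_0 = 7  ->  a_4 = 7/12
  x^3: 20 a_5 - 8 a_3 - a_2 + a_1 = 0  ->  20 a_5 = 8 a_3 + a_2 - a_1 = 11  ->  a_5 = 11/20
Truncated series: y(x) = 1 + 2 x + x^2 + (3/2) x^3 + (7/12) x^4 + (11/20) x^5 + O(x^6).

a_0 = 1; a_1 = 2; a_2 = 1; a_3 = 3/2; a_4 = 7/12; a_5 = 11/20


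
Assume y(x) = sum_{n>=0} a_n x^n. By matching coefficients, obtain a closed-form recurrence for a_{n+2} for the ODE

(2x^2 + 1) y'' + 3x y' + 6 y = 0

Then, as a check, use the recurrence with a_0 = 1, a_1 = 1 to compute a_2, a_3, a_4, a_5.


Substitute y = sum_n a_n x^n.
(1 + 2 x^2) y'' contributes (n+2)(n+1) a_{n+2} + 2 n(n-1) a_n at x^n.
3 x y'(x) contributes 3 n a_n at x^n.
6 y(x) contributes 6 a_n at x^n.
Matching x^n: (n+2)(n+1) a_{n+2} + (2 n(n-1) + 3 n + 6) a_n = 0.
Thus a_{n+2} = (-2 n(n-1) - 3 n - 6) / ((n+1)(n+2)) * a_n.

Check with a_0 = 1, a_1 = 1 (apply the recurrence for n = 0, 1, 2, 3): a_0 = 1, a_1 = 1, a_2 = -3, a_3 = -3/2, a_4 = 4, a_5 = 81/40.

a_(n+2) = (-2 n(n-1) - 3 n - 6) / ((n+1)(n+2)) * a_n; check: a_0 = 1, a_1 = 1, a_2 = -3, a_3 = -3/2, a_4 = 4, a_5 = 81/40


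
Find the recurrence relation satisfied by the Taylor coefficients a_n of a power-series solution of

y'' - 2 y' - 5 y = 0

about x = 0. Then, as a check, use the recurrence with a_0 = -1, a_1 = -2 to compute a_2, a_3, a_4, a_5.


Substitute y = sum_n a_n x^n.
y''(x) has coefficient (n+2)(n+1) a_{n+2} at x^n;
-2 y'(x) has coefficient -2 (n+1) a_{n+1} at x^n;
-5 y(x) has coefficient -5 a_n at x^n.
Matching x^n: (n+2)(n+1) a_{n+2} - 2 (n+1) a_{n+1} - 5 a_n = 0.
Thus a_{n+2} = [2 (n+1) a_{n+1} + 5 a_n] / ((n+1)(n+2)).

Check with a_0 = -1, a_1 = -2 (apply the recurrence for n = 0, 1, 2, 3): a_0 = -1, a_1 = -2, a_2 = -9/2, a_3 = -14/3, a_4 = -101/24, a_5 = -57/20.

a_(n+2) = [2 (n+1) a_(n+1) + 5 a_n] / ((n+1)(n+2)); check: a_0 = -1, a_1 = -2, a_2 = -9/2, a_3 = -14/3, a_4 = -101/24, a_5 = -57/20


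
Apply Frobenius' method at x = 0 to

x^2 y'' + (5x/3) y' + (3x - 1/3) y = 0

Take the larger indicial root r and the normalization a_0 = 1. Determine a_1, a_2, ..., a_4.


Write in Frobenius form y'' + (p(x)/x) y' + (q(x)/x^2) y = 0:
  p(x) = 5/3,  q(x) = 3x - 1/3.
Indicial equation: r(r-1) + (5/3) r + (-1/3) = 0 -> roots r_1 = 1/3, r_2 = -1.
Take r = r_1 = 1/3. Let y(x) = x^r sum_{n>=0} a_n x^n with a_0 = 1.
Substitute y = x^r sum a_n x^n and match x^{r+n}. The recurrence is
  D(n) a_n + 3 a_{n-1} = 0,  where D(n) = (r+n)(r+n-1) + (5/3)(r+n) + (-1/3).
  a_n = -3 / D(n) * a_{n-1}.
Since the indicial polynomial factors as (r - r_1)(r - r_2), D(n) = (r_1 + n - r_1)(r_1 + n - r_2) = n(n + 4/3).
Evaluating step by step (a_0 = 1):
  n = 1: D(1) = 1(1 + 4/3) = 7/3; numerator = -3(1) = -3; a_1 = (-3)/(7/3) = -9/7
  n = 2: D(2) = 2(2 + 4/3) = 20/3; numerator = -3(-9/7) = 27/7; a_2 = (27/7)/(20/3) = 81/140
  n = 3: D(3) = 3(3 + 4/3) = 13; numerator = -3(81/140) = -243/140; a_3 = (-243/140)/(13) = -243/1820
  n = 4: D(4) = 4(4 + 4/3) = 64/3; numerator = -3(-243/1820) = 729/1820; a_4 = (729/1820)/(64/3) = 2187/116480

r = 1/3; a_0 = 1; a_1 = -9/7; a_2 = 81/140; a_3 = -243/1820; a_4 = 2187/116480


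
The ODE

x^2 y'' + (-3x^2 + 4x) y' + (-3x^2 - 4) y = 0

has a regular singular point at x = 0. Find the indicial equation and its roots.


Divide by x^2 to reach normal form y'' + P_1(x) y' + P_2(x) y = 0 with P_1(x) = -3 + 4/x and P_2(x) = -3 - 4/x^2.
x = 0 is a singular point because the y'-coefficient -3 + 4/x has a pole at x = 0 and the y-coefficient -3 - 4/x^2 has a pole at x = 0.
It is a regular singular point because x P_1(x) = p(x) = 4 - 3x and x^2 P_2(x) = q(x) = -3x^2 - 4 are polynomials, hence analytic at x = 0.
p(0) = 4,  q(0) = -4.
Indicial equation: r(r-1) + p(0) r + q(0) = 0, i.e. r^2 + (p(0) - 1) r + q(0) = 0, i.e. r^2 + 3 r - 4 = 0.
Discriminant: (3)^2 - 4(-4) = 25, so r = (-3 ± 5)/2.
Solving: r_1 = 1, r_2 = -4.

indicial: r^2 + 3 r - 4 = 0; roots r_1 = 1, r_2 = -4


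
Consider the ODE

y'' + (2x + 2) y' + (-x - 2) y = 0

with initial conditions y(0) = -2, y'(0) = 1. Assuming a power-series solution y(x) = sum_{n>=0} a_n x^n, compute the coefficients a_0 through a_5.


Ansatz: y(x) = sum_{n>=0} a_n x^n, so y'(x) = sum_{n>=1} n a_n x^(n-1) and y''(x) = sum_{n>=2} n(n-1) a_n x^(n-2).
Substitute into P(x) y'' + Q(x) y' + R(x) y = 0 with P(x) = 1, Q(x) = 2x + 2, R(x) = -x - 2, and match powers of x.
Initial conditions: a_0 = -2, a_1 = 1.
Setting the coefficient of each power of x to zero and solving order by order (substituting the coefficients already found):
  x^0: 2 a_2 + 2 a_1 - 2 a_0 = 0  ->  2 a_2 = -2 a_1 + 2 a_0 = -6  ->  a_2 = -3
  x^1: 6 a_3 + 4 a_2 - a_0 = 0  ->  6 a_3 = -4 a_2 + a_0 = 10  ->  a_3 = 5/3
  x^2: 12 a_4 + 6 a_3 + 2 a_2 - a_1 = 0  ->  12 a_4 = -6 a_3 - 2 a_2 + a_1 = -3  ->  a_4 = -1/4
  x^3: 20 a_5 + 8 a_4 + 4 a_3 - a_2 = 0  ->  20 a_5 = -8 a_4 - 4 a_3 + a_2 = -23/3  ->  a_5 = -23/60
Truncated series: y(x) = -2 + x - 3 x^2 + (5/3) x^3 - (1/4) x^4 - (23/60) x^5 + O(x^6).

a_0 = -2; a_1 = 1; a_2 = -3; a_3 = 5/3; a_4 = -1/4; a_5 = -23/60


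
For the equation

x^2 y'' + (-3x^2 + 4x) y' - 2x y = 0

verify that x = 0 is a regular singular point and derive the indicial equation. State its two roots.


Divide by x^2 to reach normal form y'' + P_1(x) y' + P_2(x) y = 0 with P_1(x) = -3 + 4/x and P_2(x) = -2/x.
x = 0 is a singular point because the y'-coefficient -3 + 4/x has a pole at x = 0 and the y-coefficient -2/x has a pole at x = 0.
It is a regular singular point because x P_1(x) = p(x) = 4 - 3x and x^2 P_2(x) = q(x) = -2x are polynomials, hence analytic at x = 0.
p(0) = 4,  q(0) = 0.
Indicial equation: r(r-1) + p(0) r + q(0) = 0, i.e. r^2 + (p(0) - 1) r + q(0) = 0, i.e. r^2 + 3 r = 0.
Discriminant: (3)^2 - 4(0) = 9, so r = (-3 ± 3)/2.
Solving: r_1 = 0, r_2 = -3.

indicial: r^2 + 3 r = 0; roots r_1 = 0, r_2 = -3


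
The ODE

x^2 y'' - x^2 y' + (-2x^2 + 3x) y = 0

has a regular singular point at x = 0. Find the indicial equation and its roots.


Divide by x^2 to reach normal form y'' + P_1(x) y' + P_2(x) y = 0 with P_1(x) = -1 and P_2(x) = -2 + 3/x.
x = 0 is a singular point because the y-coefficient -2 + 3/x has a pole at x = 0.
It is a regular singular point because x P_1(x) = p(x) = -x and x^2 P_2(x) = q(x) = -2x^2 + 3x are polynomials, hence analytic at x = 0.
p(0) = 0,  q(0) = 0.
Indicial equation: r(r-1) + p(0) r + q(0) = 0, i.e. r^2 + (p(0) - 1) r + q(0) = 0, i.e. r^2 - 1 r = 0.
Discriminant: (-1)^2 - 4(0) = 1, so r = (1 ± 1)/2.
Solving: r_1 = 1, r_2 = 0.

indicial: r^2 - 1 r = 0; roots r_1 = 1, r_2 = 0


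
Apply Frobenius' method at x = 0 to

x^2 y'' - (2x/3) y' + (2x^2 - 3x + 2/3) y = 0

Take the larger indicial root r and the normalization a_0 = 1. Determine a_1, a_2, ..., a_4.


Write in Frobenius form y'' + (p(x)/x) y' + (q(x)/x^2) y = 0:
  p(x) = -2/3,  q(x) = 2x^2 - 3x + 2/3.
Indicial equation: r(r-1) + (-2/3) r + (2/3) = 0 -> roots r_1 = 1, r_2 = 2/3.
Take r = r_1 = 1. Let y(x) = x^r sum_{n>=0} a_n x^n with a_0 = 1.
Substitute y = x^r sum a_n x^n and match x^{r+n}. The recurrence is
  D(n) a_n - 3 a_{n-1} + 2 a_{n-2} = 0,  where D(n) = (r+n)(r+n-1) + (-2/3)(r+n) + (2/3).
  a_n = [3 a_{n-1} - 2 a_{n-2}] / D(n).
Since the indicial polynomial factors as (r - r_1)(r - r_2), D(n) = (r_1 + n - r_1)(r_1 + n - r_2) = n(n + 1/3).
Evaluating step by step (a_0 = 1):
  n = 1: D(1) = 1(1 + 1/3) = 4/3; numerator = 3(1) = 3; a_1 = (3)/(4/3) = 9/4
  n = 2: D(2) = 2(2 + 1/3) = 14/3; numerator = 3(9/4) - 2(1) = 19/4; a_2 = (19/4)/(14/3) = 57/56
  n = 3: D(3) = 3(3 + 1/3) = 10; numerator = 3(57/56) - 2(9/4) = -81/56; a_3 = (-81/56)/(10) = -81/560
  n = 4: D(4) = 4(4 + 1/3) = 52/3; numerator = 3(-81/560) - 2(57/56) = -1383/560; a_4 = (-1383/560)/(52/3) = -4149/29120

r = 1; a_0 = 1; a_1 = 9/4; a_2 = 57/56; a_3 = -81/560; a_4 = -4149/29120


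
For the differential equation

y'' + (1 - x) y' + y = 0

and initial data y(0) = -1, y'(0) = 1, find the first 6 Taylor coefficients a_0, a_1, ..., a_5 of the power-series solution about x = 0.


Ansatz: y(x) = sum_{n>=0} a_n x^n, so y'(x) = sum_{n>=1} n a_n x^(n-1) and y''(x) = sum_{n>=2} n(n-1) a_n x^(n-2).
Substitute into P(x) y'' + Q(x) y' + R(x) y = 0 with P(x) = 1, Q(x) = 1 - x, R(x) = 1, and match powers of x.
Initial conditions: a_0 = -1, a_1 = 1.
Setting the coefficient of each power of x to zero and solving order by order (substituting the coefficients already found):
  x^0: 2 a_2 + a_1 + a_0 = 0  ->  2 a_2 = -a_1 - a_0 = 0  ->  a_2 = 0
  x^1: 6 a_3 + 2 a_2 = 0  ->  6 a_3 = -2 a_2 = 0  ->  a_3 = 0
  x^2: 12 a_4 + 3 a_3 - a_2 = 0  ->  12 a_4 = -3 a_3 + a_2 = 0  ->  a_4 = 0
  x^3: 20 a_5 + 4 a_4 - 2 a_3 = 0  ->  20 a_5 = -4 a_4 + 2 a_3 = 0  ->  a_5 = 0
Truncated series: y(x) = -1 + x + O(x^6).

a_0 = -1; a_1 = 1; a_2 = 0; a_3 = 0; a_4 = 0; a_5 = 0


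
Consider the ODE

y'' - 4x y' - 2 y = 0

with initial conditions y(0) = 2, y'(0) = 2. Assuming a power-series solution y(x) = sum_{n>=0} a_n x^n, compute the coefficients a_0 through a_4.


Ansatz: y(x) = sum_{n>=0} a_n x^n, so y'(x) = sum_{n>=1} n a_n x^(n-1) and y''(x) = sum_{n>=2} n(n-1) a_n x^(n-2).
Substitute into P(x) y'' + Q(x) y' + R(x) y = 0 with P(x) = 1, Q(x) = -4x, R(x) = -2, and match powers of x.
Initial conditions: a_0 = 2, a_1 = 2.
Setting the coefficient of each power of x to zero and solving order by order (substituting the coefficients already found):
  x^0: 2 a_2 - 2 a_0 = 0  ->  2 a_2 = 2 a_0 = 4  ->  a_2 = 2
  x^1: 6 a_3 - 6 a_1 = 0  ->  6 a_3 = 6 a_1 = 12  ->  a_3 = 2
  x^2: 12 a_4 - 10 a_2 = 0  ->  12 a_4 = 10 a_2 = 20  ->  a_4 = 5/3
Truncated series: y(x) = 2 + 2 x + 2 x^2 + 2 x^3 + (5/3) x^4 + O(x^5).

a_0 = 2; a_1 = 2; a_2 = 2; a_3 = 2; a_4 = 5/3


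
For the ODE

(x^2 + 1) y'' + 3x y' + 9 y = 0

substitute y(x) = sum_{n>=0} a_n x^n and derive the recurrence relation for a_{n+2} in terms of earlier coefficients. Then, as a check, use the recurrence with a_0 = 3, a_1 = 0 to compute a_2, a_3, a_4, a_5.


Substitute y = sum_n a_n x^n.
(1 + 1 x^2) y'' contributes (n+2)(n+1) a_{n+2} + n(n-1) a_n at x^n.
3 x y'(x) contributes 3 n a_n at x^n.
9 y(x) contributes 9 a_n at x^n.
Matching x^n: (n+2)(n+1) a_{n+2} + (n(n-1) + 3 n + 9) a_n = 0.
Thus a_{n+2} = (-n(n-1) - 3 n - 9) / ((n+1)(n+2)) * a_n.

Check with a_0 = 3, a_1 = 0 (apply the recurrence for n = 0, 1, 2, 3): a_0 = 3, a_1 = 0, a_2 = -27/2, a_3 = 0, a_4 = 153/8, a_5 = 0.

a_(n+2) = (-n(n-1) - 3 n - 9) / ((n+1)(n+2)) * a_n; check: a_0 = 3, a_1 = 0, a_2 = -27/2, a_3 = 0, a_4 = 153/8, a_5 = 0


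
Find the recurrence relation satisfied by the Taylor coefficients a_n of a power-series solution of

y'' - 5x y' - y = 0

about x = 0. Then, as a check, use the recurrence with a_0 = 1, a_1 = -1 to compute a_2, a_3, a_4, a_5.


Substitute y = sum_n a_n x^n.
y''(x) has coefficient (n+2)(n+1) a_{n+2} at x^n;
-5 x y'(x) has coefficient -5 n a_n at x^n (shift);
-y(x) has coefficient -1 a_n at x^n.
Matching x^n: (n+2)(n+1) a_{n+2} + (-5n - 1) a_n = 0.
Thus a_{n+2} = (5n + 1) / ((n+1)(n+2)) * a_n.

Check with a_0 = 1, a_1 = -1 (apply the recurrence for n = 0, 1, 2, 3): a_0 = 1, a_1 = -1, a_2 = 1/2, a_3 = -1, a_4 = 11/24, a_5 = -4/5.

a_(n+2) = (5n + 1) / ((n+1)(n+2)) * a_n; check: a_0 = 1, a_1 = -1, a_2 = 1/2, a_3 = -1, a_4 = 11/24, a_5 = -4/5


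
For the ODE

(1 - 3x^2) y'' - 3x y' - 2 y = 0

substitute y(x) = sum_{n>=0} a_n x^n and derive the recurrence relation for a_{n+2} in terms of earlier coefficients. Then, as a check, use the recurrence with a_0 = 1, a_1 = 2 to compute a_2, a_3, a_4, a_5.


Substitute y = sum_n a_n x^n.
(1 - 3 x^2) y'' contributes (n+2)(n+1) a_{n+2} - 3 n(n-1) a_n at x^n.
-3 x y'(x) contributes -3 n a_n at x^n.
-2 y(x) contributes -2 a_n at x^n.
Matching x^n: (n+2)(n+1) a_{n+2} + (-3 n(n-1) - 3 n - 2) a_n = 0.
Thus a_{n+2} = (3 n(n-1) + 3 n + 2) / ((n+1)(n+2)) * a_n.

Check with a_0 = 1, a_1 = 2 (apply the recurrence for n = 0, 1, 2, 3): a_0 = 1, a_1 = 2, a_2 = 1, a_3 = 5/3, a_4 = 7/6, a_5 = 29/12.

a_(n+2) = (3 n(n-1) + 3 n + 2) / ((n+1)(n+2)) * a_n; check: a_0 = 1, a_1 = 2, a_2 = 1, a_3 = 5/3, a_4 = 7/6, a_5 = 29/12


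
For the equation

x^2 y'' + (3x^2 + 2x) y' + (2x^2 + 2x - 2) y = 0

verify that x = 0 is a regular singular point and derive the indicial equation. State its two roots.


Divide by x^2 to reach normal form y'' + P_1(x) y' + P_2(x) y = 0 with P_1(x) = 3 + 2/x and P_2(x) = 2 + 2/x - 2/x^2.
x = 0 is a singular point because the y'-coefficient 3 + 2/x has a pole at x = 0 and the y-coefficient 2 + 2/x - 2/x^2 has a pole at x = 0.
It is a regular singular point because x P_1(x) = p(x) = 3x + 2 and x^2 P_2(x) = q(x) = 2x^2 + 2x - 2 are polynomials, hence analytic at x = 0.
p(0) = 2,  q(0) = -2.
Indicial equation: r(r-1) + p(0) r + q(0) = 0, i.e. r^2 + (p(0) - 1) r + q(0) = 0, i.e. r^2 + 1 r - 2 = 0.
Discriminant: (1)^2 - 4(-2) = 9, so r = (-1 ± 3)/2.
Solving: r_1 = 1, r_2 = -2.

indicial: r^2 + 1 r - 2 = 0; roots r_1 = 1, r_2 = -2


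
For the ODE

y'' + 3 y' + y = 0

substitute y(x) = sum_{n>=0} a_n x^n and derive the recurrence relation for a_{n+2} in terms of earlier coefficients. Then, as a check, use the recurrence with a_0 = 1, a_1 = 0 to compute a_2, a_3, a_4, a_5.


Substitute y = sum_n a_n x^n.
y''(x) has coefficient (n+2)(n+1) a_{n+2} at x^n;
3 y'(x) has coefficient 3 (n+1) a_{n+1} at x^n;
y(x) has coefficient 1 a_n at x^n.
Matching x^n: (n+2)(n+1) a_{n+2} + 3 (n+1) a_{n+1} + 1 a_n = 0.
Thus a_{n+2} = [-3 (n+1) a_{n+1} - 1 a_n] / ((n+1)(n+2)).

Check with a_0 = 1, a_1 = 0 (apply the recurrence for n = 0, 1, 2, 3): a_0 = 1, a_1 = 0, a_2 = -1/2, a_3 = 1/2, a_4 = -1/3, a_5 = 7/40.

a_(n+2) = [-3 (n+1) a_(n+1) - 1 a_n] / ((n+1)(n+2)); check: a_0 = 1, a_1 = 0, a_2 = -1/2, a_3 = 1/2, a_4 = -1/3, a_5 = 7/40


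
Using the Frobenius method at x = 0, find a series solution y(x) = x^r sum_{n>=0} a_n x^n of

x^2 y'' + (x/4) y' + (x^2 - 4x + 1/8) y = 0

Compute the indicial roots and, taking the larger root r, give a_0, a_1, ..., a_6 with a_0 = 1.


Write in Frobenius form y'' + (p(x)/x) y' + (q(x)/x^2) y = 0:
  p(x) = 1/4,  q(x) = x^2 - 4x + 1/8.
Indicial equation: r(r-1) + (1/4) r + (1/8) = 0 -> roots r_1 = 1/2, r_2 = 1/4.
Take r = r_1 = 1/2. Let y(x) = x^r sum_{n>=0} a_n x^n with a_0 = 1.
Substitute y = x^r sum a_n x^n and match x^{r+n}. The recurrence is
  D(n) a_n - 4 a_{n-1} + 1 a_{n-2} = 0,  where D(n) = (r+n)(r+n-1) + (1/4)(r+n) + (1/8).
  a_n = [4 a_{n-1} - 1 a_{n-2}] / D(n).
Since the indicial polynomial factors as (r - r_1)(r - r_2), D(n) = (r_1 + n - r_1)(r_1 + n - r_2) = n(n + 1/4).
Evaluating step by step (a_0 = 1):
  n = 1: D(1) = 1(1 + 1/4) = 5/4; numerator = 4(1) = 4; a_1 = (4)/(5/4) = 16/5
  n = 2: D(2) = 2(2 + 1/4) = 9/2; numerator = 4(16/5) - 1(1) = 59/5; a_2 = (59/5)/(9/2) = 118/45
  n = 3: D(3) = 3(3 + 1/4) = 39/4; numerator = 4(118/45) - 1(16/5) = 328/45; a_3 = (328/45)/(39/4) = 1312/1755
  n = 4: D(4) = 4(4 + 1/4) = 17; numerator = 4(1312/1755) - 1(118/45) = 646/1755; a_4 = (646/1755)/(17) = 38/1755
  n = 5: D(5) = 5(5 + 1/4) = 105/4; numerator = 4(38/1755) - 1(1312/1755) = -232/351; a_5 = (-232/351)/(105/4) = -928/36855
  n = 6: D(6) = 6(6 + 1/4) = 75/2; numerator = 4(-928/36855) - 1(38/1755) = -902/7371; a_6 = (-902/7371)/(75/2) = -1804/552825

r = 1/2; a_0 = 1; a_1 = 16/5; a_2 = 118/45; a_3 = 1312/1755; a_4 = 38/1755; a_5 = -928/36855; a_6 = -1804/552825


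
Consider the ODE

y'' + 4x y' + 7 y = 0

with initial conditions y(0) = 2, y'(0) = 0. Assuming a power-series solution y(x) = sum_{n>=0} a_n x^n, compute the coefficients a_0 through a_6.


Ansatz: y(x) = sum_{n>=0} a_n x^n, so y'(x) = sum_{n>=1} n a_n x^(n-1) and y''(x) = sum_{n>=2} n(n-1) a_n x^(n-2).
Substitute into P(x) y'' + Q(x) y' + R(x) y = 0 with P(x) = 1, Q(x) = 4x, R(x) = 7, and match powers of x.
Initial conditions: a_0 = 2, a_1 = 0.
Setting the coefficient of each power of x to zero and solving order by order (substituting the coefficients already found):
  x^0: 2 a_2 + 7 a_0 = 0  ->  2 a_2 = -7 a_0 = -14  ->  a_2 = -7
  x^1: 6 a_3 + 11 a_1 = 0  ->  6 a_3 = -11 a_1 = 0  ->  a_3 = 0
  x^2: 12 a_4 + 15 a_2 = 0  ->  12 a_4 = -15 a_2 = 105  ->  a_4 = 35/4
  x^3: 20 a_5 + 19 a_3 = 0  ->  20 a_5 = -19 a_3 = 0  ->  a_5 = 0
  x^4: 30 a_6 + 23 a_4 = 0  ->  30 a_6 = -23 a_4 = -805/4  ->  a_6 = -161/24
Truncated series: y(x) = 2 - 7 x^2 + (35/4) x^4 - (161/24) x^6 + O(x^7).

a_0 = 2; a_1 = 0; a_2 = -7; a_3 = 0; a_4 = 35/4; a_5 = 0; a_6 = -161/24


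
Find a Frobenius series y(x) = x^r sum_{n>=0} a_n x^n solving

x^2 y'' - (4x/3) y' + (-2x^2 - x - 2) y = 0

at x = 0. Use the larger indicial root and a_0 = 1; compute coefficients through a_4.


Write in Frobenius form y'' + (p(x)/x) y' + (q(x)/x^2) y = 0:
  p(x) = -4/3,  q(x) = -2x^2 - x - 2.
Indicial equation: r(r-1) + (-4/3) r + (-2) = 0 -> roots r_1 = 3, r_2 = -2/3.
Take r = r_1 = 3. Let y(x) = x^r sum_{n>=0} a_n x^n with a_0 = 1.
Substitute y = x^r sum a_n x^n and match x^{r+n}. The recurrence is
  D(n) a_n - 1 a_{n-1} - 2 a_{n-2} = 0,  where D(n) = (r+n)(r+n-1) + (-4/3)(r+n) + (-2).
  a_n = [1 a_{n-1} + 2 a_{n-2}] / D(n).
Since the indicial polynomial factors as (r - r_1)(r - r_2), D(n) = (r_1 + n - r_1)(r_1 + n - r_2) = n(n + 11/3).
Evaluating step by step (a_0 = 1):
  n = 1: D(1) = 1(1 + 11/3) = 14/3; numerator = 1(1) = 1; a_1 = (1)/(14/3) = 3/14
  n = 2: D(2) = 2(2 + 11/3) = 34/3; numerator = 1(3/14) + 2(1) = 31/14; a_2 = (31/14)/(34/3) = 93/476
  n = 3: D(3) = 3(3 + 11/3) = 20; numerator = 1(93/476) + 2(3/14) = 297/476; a_3 = (297/476)/(20) = 297/9520
  n = 4: D(4) = 4(4 + 11/3) = 92/3; numerator = 1(297/9520) + 2(93/476) = 4017/9520; a_4 = (4017/9520)/(92/3) = 12051/875840

r = 3; a_0 = 1; a_1 = 3/14; a_2 = 93/476; a_3 = 297/9520; a_4 = 12051/875840


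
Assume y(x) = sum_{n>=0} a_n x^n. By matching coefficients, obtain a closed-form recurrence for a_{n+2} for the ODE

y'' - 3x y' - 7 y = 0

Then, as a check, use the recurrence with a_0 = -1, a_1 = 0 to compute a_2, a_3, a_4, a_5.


Substitute y = sum_n a_n x^n.
y''(x) has coefficient (n+2)(n+1) a_{n+2} at x^n;
-3 x y'(x) has coefficient -3 n a_n at x^n (shift);
-7 y(x) has coefficient -7 a_n at x^n.
Matching x^n: (n+2)(n+1) a_{n+2} + (-3n - 7) a_n = 0.
Thus a_{n+2} = (3n + 7) / ((n+1)(n+2)) * a_n.

Check with a_0 = -1, a_1 = 0 (apply the recurrence for n = 0, 1, 2, 3): a_0 = -1, a_1 = 0, a_2 = -7/2, a_3 = 0, a_4 = -91/24, a_5 = 0.

a_(n+2) = (3n + 7) / ((n+1)(n+2)) * a_n; check: a_0 = -1, a_1 = 0, a_2 = -7/2, a_3 = 0, a_4 = -91/24, a_5 = 0


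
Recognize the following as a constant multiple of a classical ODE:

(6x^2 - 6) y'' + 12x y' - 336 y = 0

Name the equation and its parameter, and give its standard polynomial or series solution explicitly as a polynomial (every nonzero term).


All three coefficients share the factor -6; dividing through by -6 gives  (1 - x^2) y'' - 2x y' + 56 y = 0.
This matches the Legendre equation (1 - x^2) y'' - 2x y' + n(n+1) y = 0 (note the -2x y' term) with n(n+1) = 56, so n = 7; the polynomial solution is P_7(x).
With y = sum_k a_k x^k, matching x^k gives (k+2)(k+1) a_{k+2} = [k(k+1) - n(n+1)] a_k = (k - 7)(k + 8) a_k. The right side vanishes at k = 7, so the series with the parity of 7 terminates at degree 7.
Standard normalization (P_n(1) = 1): leading coefficient (2n)!/(2^n (n!)^2) = 87178291200/(128*25401600) = 429/16, so a_7 = 429/16. Work downward with a_k = (k+1)(k+2) a_{k+2} / ((k - 7)(k + 8)):
  a_5 = (6)(7)(429/16) / ((5 - 7)(5 + 8)) = (9009/8)/(-26) = -693/16
  a_3 = (4)(5)(-693/16) / ((3 - 7)(3 + 8)) = (-3465/4)/(-44) = 315/16
  a_1 = (2)(3)(315/16) / ((1 - 7)(1 + 8)) = (945/8)/(-54) = -35/16
Hence P_7(x) = 429 x^7/16 - 693 x^5/16 + 315 x^3/16 - 35 x/16.

P_7(x); series = 429 x^7/16 - 693 x^5/16 + 315 x^3/16 - 35 x/16


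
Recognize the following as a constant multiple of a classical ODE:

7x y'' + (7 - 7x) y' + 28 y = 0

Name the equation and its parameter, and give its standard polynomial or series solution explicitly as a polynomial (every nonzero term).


All three coefficients share the factor 7; dividing through by 7 gives  x y'' + (1 - x) y' + 4 y = 0.
This matches the Laguerre equation x y'' + (1 - x) y' + n y = 0 with n = 4; the polynomial solution is L_4(x).
With y = sum_k a_k x^k, matching x^k gives (k+1)k a_{k+1} + (k+1) a_{k+1} - k a_k + n a_k = 0, i.e. (k+1)^2 a_{k+1} = (k - n) a_k = (k - 4) a_k. The right side vanishes at k = 4, so the series terminates at degree 4.
Standard normalization L_n(0) = 1 gives a_0 = 1. Work upward with a_{k+1} = (k - 4) a_k / (k+1)^2:
  a_1 = (0 - 4)(1) / 1^2 = -4/1 = -4
  a_2 = (1 - 4)(-4) / 2^2 = 12/4 = 3
  a_3 = (2 - 4)(3) / 3^2 = -6/9 = -2/3
  a_4 = (3 - 4)(-2/3) / 4^2 = (2/3)/16 = 1/24
Hence L_4(x) = x^4/24 - 2 x^3/3 + 3 x^2 - 4 x + 1.

L_4(x); series = x^4/24 - 2 x^3/3 + 3 x^2 - 4 x + 1


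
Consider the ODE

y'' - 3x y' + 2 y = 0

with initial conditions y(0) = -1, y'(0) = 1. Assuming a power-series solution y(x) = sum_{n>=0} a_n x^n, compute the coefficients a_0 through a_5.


Ansatz: y(x) = sum_{n>=0} a_n x^n, so y'(x) = sum_{n>=1} n a_n x^(n-1) and y''(x) = sum_{n>=2} n(n-1) a_n x^(n-2).
Substitute into P(x) y'' + Q(x) y' + R(x) y = 0 with P(x) = 1, Q(x) = -3x, R(x) = 2, and match powers of x.
Initial conditions: a_0 = -1, a_1 = 1.
Setting the coefficient of each power of x to zero and solving order by order (substituting the coefficients already found):
  x^0: 2 a_2 + 2 a_0 = 0  ->  2 a_2 = -2 a_0 = 2  ->  a_2 = 1
  x^1: 6 a_3 - a_1 = 0  ->  6 a_3 = a_1 = 1  ->  a_3 = 1/6
  x^2: 12 a_4 - 4 a_2 = 0  ->  12 a_4 = 4 a_2 = 4  ->  a_4 = 1/3
  x^3: 20 a_5 - 7 a_3 = 0  ->  20 a_5 = 7 a_3 = 7/6  ->  a_5 = 7/120
Truncated series: y(x) = -1 + x + x^2 + (1/6) x^3 + (1/3) x^4 + (7/120) x^5 + O(x^6).

a_0 = -1; a_1 = 1; a_2 = 1; a_3 = 1/6; a_4 = 1/3; a_5 = 7/120


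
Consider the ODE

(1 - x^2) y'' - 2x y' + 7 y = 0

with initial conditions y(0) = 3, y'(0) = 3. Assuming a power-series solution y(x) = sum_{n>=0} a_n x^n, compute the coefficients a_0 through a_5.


Ansatz: y(x) = sum_{n>=0} a_n x^n, so y'(x) = sum_{n>=1} n a_n x^(n-1) and y''(x) = sum_{n>=2} n(n-1) a_n x^(n-2).
Substitute into P(x) y'' + Q(x) y' + R(x) y = 0 with P(x) = 1 - x^2, Q(x) = -2x, R(x) = 7, and match powers of x.
Initial conditions: a_0 = 3, a_1 = 3.
Setting the coefficient of each power of x to zero and solving order by order (substituting the coefficients already found):
  x^0: 2 a_2 + 7 a_0 = 0  ->  2 a_2 = -7 a_0 = -21  ->  a_2 = -21/2
  x^1: 6 a_3 + 5 a_1 = 0  ->  6 a_3 = -5 a_1 = -15  ->  a_3 = -5/2
  x^2: 12 a_4 + a_2 = 0  ->  12 a_4 = -a_2 = 21/2  ->  a_4 = 7/8
  x^3: 20 a_5 - 5 a_3 = 0  ->  20 a_5 = 5 a_3 = -25/2  ->  a_5 = -5/8
Truncated series: y(x) = 3 + 3 x - (21/2) x^2 - (5/2) x^3 + (7/8) x^4 - (5/8) x^5 + O(x^6).

a_0 = 3; a_1 = 3; a_2 = -21/2; a_3 = -5/2; a_4 = 7/8; a_5 = -5/8


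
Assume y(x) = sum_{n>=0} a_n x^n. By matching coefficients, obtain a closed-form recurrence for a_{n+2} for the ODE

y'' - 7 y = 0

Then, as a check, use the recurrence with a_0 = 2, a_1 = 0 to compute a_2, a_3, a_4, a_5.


Substitute y = sum_n a_n x^n into y'' + (const) y = 0.
y''(x) = sum_{n>=0} (n+2)(n+1) a_{n+2} x^n.
The ODE becomes sum_n [(n+2)(n+1) a_{n+2} - 7 a_n] x^n = 0.
Setting each coefficient to zero gives the recurrence:
  (n+2)(n+1) a_{n+2} - 7 a_n = 0,
  a_{n+2} = 7 / ((n+1)(n+2)) a_n.

Check with a_0 = 2, a_1 = 0 (apply the recurrence for n = 0, 1, 2, 3): a_0 = 2, a_1 = 0, a_2 = 7, a_3 = 0, a_4 = 49/12, a_5 = 0.

a_{n+2} = 7/((n+1)(n+2)) * a_n; check: a_0 = 2, a_1 = 0, a_2 = 7, a_3 = 0, a_4 = 49/12, a_5 = 0
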